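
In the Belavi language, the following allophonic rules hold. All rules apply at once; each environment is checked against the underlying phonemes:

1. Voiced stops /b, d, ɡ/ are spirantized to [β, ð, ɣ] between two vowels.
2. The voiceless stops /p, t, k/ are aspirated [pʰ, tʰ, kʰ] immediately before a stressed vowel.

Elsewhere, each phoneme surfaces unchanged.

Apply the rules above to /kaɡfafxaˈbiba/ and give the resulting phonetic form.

/k/ (word-initial) fails the environment for rule 2, so it stays [k].
/a/ — not in any rule's target class → [a].
/ɡ/ (between /a/ and /f/) is in the target of rule 1 but the environment (between two vowels) is not met → [ɡ].
/f/ (between /ɡ/ and /a/) is unaffected → [f].
/a/ stays [a].
/f/ — not in any rule's target class → [f].
/x/ (between /f/ and /a/) is unaffected → [x].
/a/ (between /x/ and /b/) is unaffected → [a].
/b/ (between /a/ and /i/) occurs between two vowels → [β] by rule 1.
/i/ stays [i].
/b/ meets the environment for rule 1 (between two vowels) → [β].
/a/ (word-final) is unaffected → [a].

[kaɡfafxaˈβiβa]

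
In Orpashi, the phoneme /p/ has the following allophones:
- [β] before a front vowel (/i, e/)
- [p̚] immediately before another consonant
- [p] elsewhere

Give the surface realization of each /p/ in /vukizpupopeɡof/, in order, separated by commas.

Occurrence 1 (position 6): no conditioning environment matches → elsewhere allophone [p].
Occurrence 2 (position 8): no conditioning environment matches → elsewhere allophone [p].
Occurrence 3 (position 10): before a front vowel (/i, e/) → [β].

[p], [p], [β]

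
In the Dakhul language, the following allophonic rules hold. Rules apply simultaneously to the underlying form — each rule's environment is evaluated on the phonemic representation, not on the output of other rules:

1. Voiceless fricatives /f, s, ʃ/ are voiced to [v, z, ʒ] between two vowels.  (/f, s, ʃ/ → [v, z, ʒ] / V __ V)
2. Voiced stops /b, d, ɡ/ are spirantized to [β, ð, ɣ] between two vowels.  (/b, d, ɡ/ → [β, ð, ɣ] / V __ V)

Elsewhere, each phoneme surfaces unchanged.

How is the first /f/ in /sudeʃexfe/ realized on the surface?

[f]

/f/ (between /x/ and /e/) is in the target of rule 1 but the environment (between two vowels) is not met → [f].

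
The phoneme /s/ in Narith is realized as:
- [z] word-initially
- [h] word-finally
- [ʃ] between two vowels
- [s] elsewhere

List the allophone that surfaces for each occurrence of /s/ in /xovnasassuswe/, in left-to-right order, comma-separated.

Occurrence 1 (position 6): between two vowels → [ʃ].
Occurrence 2 (position 8): no conditioning environment matches → elsewhere allophone [s].
Occurrence 3 (position 9): no conditioning environment matches → elsewhere allophone [s].
Occurrence 4 (position 11): no conditioning environment matches → elsewhere allophone [s].

[ʃ], [s], [s], [s]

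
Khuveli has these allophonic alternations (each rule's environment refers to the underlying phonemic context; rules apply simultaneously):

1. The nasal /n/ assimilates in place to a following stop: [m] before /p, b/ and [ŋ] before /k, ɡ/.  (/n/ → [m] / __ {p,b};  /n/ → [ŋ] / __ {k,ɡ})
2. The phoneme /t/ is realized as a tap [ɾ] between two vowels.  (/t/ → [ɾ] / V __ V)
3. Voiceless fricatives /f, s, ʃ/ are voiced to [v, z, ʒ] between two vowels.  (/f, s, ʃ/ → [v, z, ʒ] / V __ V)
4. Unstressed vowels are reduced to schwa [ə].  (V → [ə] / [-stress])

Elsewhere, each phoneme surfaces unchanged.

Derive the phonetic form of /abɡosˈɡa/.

[əbɡəsˈɡa]

/a/ (word-initial): in an unstressed syllable, so rule 4 applies → [ə].
/b/ (between /a/ and /ɡ/): no rule targets it → [b].
/ɡ/ (between /b/ and /o/): no rule targets it → [ɡ].
/o/ — between /ɡ/ and /s/, in an unstressed syllable — surfaces as [ə] (rule 4).
/s/ (between /o/ and /ɡ/) is in the target of rule 3 but the environment (between two vowels) is not met → [s].
/ɡ/ stays [ɡ].
/a/ (word-final) is in the target of rule 4 but the environment (in an unstressed syllable) is not met → [a].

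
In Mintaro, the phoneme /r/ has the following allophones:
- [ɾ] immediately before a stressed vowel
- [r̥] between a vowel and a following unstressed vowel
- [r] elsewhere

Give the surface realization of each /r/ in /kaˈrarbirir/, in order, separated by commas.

[ɾ], [r], [r̥], [r]

Occurrence 1 (position 3): immediately before a stressed vowel → [ɾ].
Occurrence 2 (position 5): no conditioning environment matches → elsewhere allophone [r].
Occurrence 3 (position 8): between a vowel and a following unstressed vowel → [r̥].
Occurrence 4 (position 10): no conditioning environment matches → elsewhere allophone [r].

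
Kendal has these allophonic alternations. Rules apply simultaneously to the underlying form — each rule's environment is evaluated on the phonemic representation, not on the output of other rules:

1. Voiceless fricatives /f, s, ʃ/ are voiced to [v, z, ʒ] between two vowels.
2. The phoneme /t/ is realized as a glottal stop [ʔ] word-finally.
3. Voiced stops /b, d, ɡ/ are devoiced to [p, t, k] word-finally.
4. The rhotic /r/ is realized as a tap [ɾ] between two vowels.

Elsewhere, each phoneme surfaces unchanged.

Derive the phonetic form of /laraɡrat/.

/l/ stays [l].
/a/ stays [a].
/r/ (between /a/ and /a/) occurs between two vowels → [ɾ] by rule 4.
/a/ stays [a].
/ɡ/ — between /a/ and /r/; rule 3 does not apply here → [ɡ].
/r/ — between /ɡ/ and /a/; rule 4 does not apply here → [r].
/a/ stays [a].
/t/ meets the environment for rule 2 (word-finally) → [ʔ].

[laɾaɡraʔ]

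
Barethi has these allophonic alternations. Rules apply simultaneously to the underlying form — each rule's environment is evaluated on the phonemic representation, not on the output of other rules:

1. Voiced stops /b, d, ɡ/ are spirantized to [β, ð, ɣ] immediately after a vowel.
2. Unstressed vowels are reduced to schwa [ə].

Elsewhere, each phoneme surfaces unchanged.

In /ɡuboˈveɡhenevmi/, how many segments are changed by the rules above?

7

Segments that undergo a rule: /u/ → [ə] (rule 2); /b/ → [β] (rule 1); /o/ → [ə] (rule 2); /ɡ/ → [ɣ] (rule 1); /e/ → [ə] (rule 2); /e/ → [ə] (rule 2); /i/ → [ə] (rule 2).
All other segments surface unchanged.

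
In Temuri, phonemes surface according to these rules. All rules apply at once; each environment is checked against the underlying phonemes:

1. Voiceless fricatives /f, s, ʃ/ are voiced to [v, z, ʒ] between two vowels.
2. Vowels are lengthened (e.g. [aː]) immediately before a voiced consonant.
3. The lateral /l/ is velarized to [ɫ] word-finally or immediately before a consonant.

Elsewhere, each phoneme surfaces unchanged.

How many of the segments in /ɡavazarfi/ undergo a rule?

3

Segments that undergo a rule: /a/ → [aː] (rule 2); /a/ → [aː] (rule 2); /a/ → [aː] (rule 2).
All other segments surface unchanged.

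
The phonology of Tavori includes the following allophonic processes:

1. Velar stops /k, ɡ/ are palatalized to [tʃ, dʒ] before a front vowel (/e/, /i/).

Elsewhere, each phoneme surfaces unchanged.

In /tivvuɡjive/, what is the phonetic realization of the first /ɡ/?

/ɡ/ (between /u/ and /j/): rule 1 targets it, but not before a front vowel → unchanged [ɡ].

[ɡ]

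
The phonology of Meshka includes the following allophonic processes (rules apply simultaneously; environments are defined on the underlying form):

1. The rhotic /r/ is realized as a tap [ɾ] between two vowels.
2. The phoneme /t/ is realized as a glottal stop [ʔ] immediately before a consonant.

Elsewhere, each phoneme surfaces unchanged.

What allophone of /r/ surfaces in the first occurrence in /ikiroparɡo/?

/r/ — between /i/ and /o/, between two vowels — surfaces as [ɾ] (rule 1).

[ɾ]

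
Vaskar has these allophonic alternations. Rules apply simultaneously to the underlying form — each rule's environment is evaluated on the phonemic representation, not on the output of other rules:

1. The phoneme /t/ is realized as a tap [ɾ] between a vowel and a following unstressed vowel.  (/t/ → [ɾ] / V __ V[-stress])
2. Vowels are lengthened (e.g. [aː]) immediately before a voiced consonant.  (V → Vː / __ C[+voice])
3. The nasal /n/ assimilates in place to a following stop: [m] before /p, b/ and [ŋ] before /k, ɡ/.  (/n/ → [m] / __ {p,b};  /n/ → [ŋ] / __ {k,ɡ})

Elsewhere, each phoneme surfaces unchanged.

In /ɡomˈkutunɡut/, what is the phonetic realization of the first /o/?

/o/ meets the environment for rule 2 (before a voiced consonant) → [oː].

[oː]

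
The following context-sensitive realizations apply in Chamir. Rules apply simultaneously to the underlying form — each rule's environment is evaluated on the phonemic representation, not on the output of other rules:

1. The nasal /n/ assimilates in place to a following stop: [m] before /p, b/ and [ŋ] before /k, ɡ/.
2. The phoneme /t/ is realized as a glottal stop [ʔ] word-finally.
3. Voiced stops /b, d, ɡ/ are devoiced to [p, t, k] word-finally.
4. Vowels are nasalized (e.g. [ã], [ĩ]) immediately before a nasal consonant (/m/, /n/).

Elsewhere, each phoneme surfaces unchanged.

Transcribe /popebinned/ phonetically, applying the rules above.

/o/ (between /p/ and /p/) is in the target of rule 4 but the environment (before a nasal consonant) is not met → [o].
/e/ — between /p/ and /b/; rule 4 does not apply here → [e].
/b/ (between /e/ and /i/): rule 3 targets it, but not word-finally → unchanged [b].
/i/ meets the environment for rule 4 (before a nasal consonant) → [ĩ].
/n/ (between /i/ and /n/) fails the environment for rule 1, so it stays [n].
/n/ (between /n/ and /e/) fails the environment for rule 1, so it stays [n].
/e/ — between /n/ and /d/; rule 4 does not apply here → [e].
Rule 3 applies to /d/ (word-final: word-finally) → [t].

[popebĩnnet]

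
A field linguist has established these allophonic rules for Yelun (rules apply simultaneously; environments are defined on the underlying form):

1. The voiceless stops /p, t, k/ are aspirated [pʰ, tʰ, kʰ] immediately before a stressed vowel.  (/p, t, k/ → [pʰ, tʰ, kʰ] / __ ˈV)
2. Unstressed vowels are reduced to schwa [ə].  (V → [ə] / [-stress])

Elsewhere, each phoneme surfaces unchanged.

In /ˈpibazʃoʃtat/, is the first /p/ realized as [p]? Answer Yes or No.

/p/ meets the environment for rule 1 (immediately before a stressed vowel) → [pʰ].
The actual realization is [pʰ], not [p].

No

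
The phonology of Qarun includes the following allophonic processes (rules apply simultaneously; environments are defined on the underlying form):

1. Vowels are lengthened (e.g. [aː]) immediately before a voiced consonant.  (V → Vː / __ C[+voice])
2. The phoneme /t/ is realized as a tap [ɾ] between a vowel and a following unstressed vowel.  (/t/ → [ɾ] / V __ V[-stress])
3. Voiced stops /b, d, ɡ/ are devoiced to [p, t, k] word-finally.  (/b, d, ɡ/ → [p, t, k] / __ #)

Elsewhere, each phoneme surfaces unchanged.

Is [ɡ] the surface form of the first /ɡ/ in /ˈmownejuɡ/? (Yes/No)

No

/ɡ/ — word-final, word-finally — surfaces as [k] (rule 3).
The actual realization is [k], not [ɡ].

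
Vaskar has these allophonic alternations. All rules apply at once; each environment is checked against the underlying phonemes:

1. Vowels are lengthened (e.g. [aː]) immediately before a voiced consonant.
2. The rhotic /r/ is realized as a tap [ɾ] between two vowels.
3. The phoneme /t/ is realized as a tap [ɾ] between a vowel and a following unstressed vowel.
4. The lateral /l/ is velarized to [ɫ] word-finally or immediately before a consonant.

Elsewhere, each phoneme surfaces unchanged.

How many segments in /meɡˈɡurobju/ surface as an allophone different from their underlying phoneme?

Segments that undergo a rule: /e/ → [eː] (rule 1); /u/ → [uː] (rule 1); /r/ → [ɾ] (rule 2); /o/ → [oː] (rule 1).
All other segments surface unchanged.

4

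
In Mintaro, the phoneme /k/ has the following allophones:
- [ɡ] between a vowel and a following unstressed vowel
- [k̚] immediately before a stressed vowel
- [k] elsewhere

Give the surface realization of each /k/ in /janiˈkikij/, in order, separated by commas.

Occurrence 1 (position 5): immediately before a stressed vowel → [k̚].
Occurrence 2 (position 7): between a vowel and a following unstressed vowel → [ɡ].

[k̚], [ɡ]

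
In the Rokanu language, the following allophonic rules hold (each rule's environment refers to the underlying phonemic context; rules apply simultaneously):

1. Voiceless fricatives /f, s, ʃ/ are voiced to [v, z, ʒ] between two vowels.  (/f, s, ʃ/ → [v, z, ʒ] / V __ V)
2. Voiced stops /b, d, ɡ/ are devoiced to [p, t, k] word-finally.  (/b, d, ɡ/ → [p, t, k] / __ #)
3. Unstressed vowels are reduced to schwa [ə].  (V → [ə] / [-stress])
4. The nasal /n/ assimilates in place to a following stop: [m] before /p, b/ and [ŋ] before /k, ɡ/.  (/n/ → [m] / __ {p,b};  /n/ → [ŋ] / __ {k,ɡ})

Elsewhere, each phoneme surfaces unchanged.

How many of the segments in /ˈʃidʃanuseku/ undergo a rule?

5

Segments that undergo a rule: /a/ → [ə] (rule 3); /u/ → [ə] (rule 3); /s/ → [z] (rule 1); /e/ → [ə] (rule 3); /u/ → [ə] (rule 3).
All other segments surface unchanged.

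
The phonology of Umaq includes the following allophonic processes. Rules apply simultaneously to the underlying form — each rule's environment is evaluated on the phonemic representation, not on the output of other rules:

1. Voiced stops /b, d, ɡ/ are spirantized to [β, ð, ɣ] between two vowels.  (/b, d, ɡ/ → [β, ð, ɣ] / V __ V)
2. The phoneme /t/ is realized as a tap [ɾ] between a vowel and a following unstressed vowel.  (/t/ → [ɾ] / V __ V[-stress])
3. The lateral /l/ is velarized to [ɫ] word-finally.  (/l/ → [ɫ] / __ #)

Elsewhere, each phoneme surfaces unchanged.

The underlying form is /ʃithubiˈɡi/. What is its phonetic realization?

/ʃ/ stays [ʃ].
/i/ (between /ʃ/ and /t/) is unaffected → [i].
/t/ (between /i/ and /h/): rule 2 targets it, but not between a vowel and a following unstressed vowel → unchanged [t].
/h/ (between /t/ and /u/) is unaffected → [h].
/u/ (between /h/ and /b/) is unaffected → [u].
/b/ meets the environment for rule 1 (between two vowels) → [β].
/i/ (between /b/ and /ɡ/) is unaffected → [i].
/ɡ/ — between /i/ and /i/, between two vowels — surfaces as [ɣ] (rule 1).
/i/ (word-final) is unaffected → [i].

[ʃithuβiˈɣi]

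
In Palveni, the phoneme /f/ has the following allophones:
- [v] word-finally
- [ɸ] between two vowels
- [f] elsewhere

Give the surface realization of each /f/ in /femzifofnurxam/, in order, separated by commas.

[f], [ɸ], [f]

Occurrence 1 (position 1): no conditioning environment matches → elsewhere allophone [f].
Occurrence 2 (position 6): between two vowels → [ɸ].
Occurrence 3 (position 8): no conditioning environment matches → elsewhere allophone [f].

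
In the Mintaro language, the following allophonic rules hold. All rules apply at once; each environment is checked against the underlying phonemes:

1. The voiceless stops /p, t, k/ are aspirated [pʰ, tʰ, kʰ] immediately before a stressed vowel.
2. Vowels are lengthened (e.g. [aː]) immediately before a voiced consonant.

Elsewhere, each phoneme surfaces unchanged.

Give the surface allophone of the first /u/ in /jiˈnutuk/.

[u]

/u/ — between /n/ and /t/; rule 2 does not apply here → [u].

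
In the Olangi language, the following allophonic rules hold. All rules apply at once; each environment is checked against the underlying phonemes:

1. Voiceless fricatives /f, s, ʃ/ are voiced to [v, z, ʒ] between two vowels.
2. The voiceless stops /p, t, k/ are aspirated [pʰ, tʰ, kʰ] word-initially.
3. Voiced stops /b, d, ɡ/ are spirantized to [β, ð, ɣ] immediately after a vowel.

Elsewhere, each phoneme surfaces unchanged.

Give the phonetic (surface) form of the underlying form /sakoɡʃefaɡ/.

/s/ (word-initial) fails the environment for rule 1, so it stays [s].
/a/ (between /s/ and /k/) is unaffected → [a].
/k/ (between /a/ and /o/) fails the environment for rule 2, so it stays [k].
/o/ (between /k/ and /ɡ/) is unaffected → [o].
/ɡ/ — between /o/ and /ʃ/, immediately after a vowel — surfaces as [ɣ] (rule 3).
/ʃ/ (between /ɡ/ and /e/): rule 1 targets it, but not between two vowels → unchanged [ʃ].
/e/ (between /ʃ/ and /f/) is unaffected → [e].
/f/ — between /e/ and /a/, between two vowels — surfaces as [v] (rule 1).
/a/ (between /f/ and /ɡ/) is unaffected → [a].
/ɡ/ (word-final) occurs immediately after a vowel → [ɣ] by rule 3.

[sakoɣʃevaɣ]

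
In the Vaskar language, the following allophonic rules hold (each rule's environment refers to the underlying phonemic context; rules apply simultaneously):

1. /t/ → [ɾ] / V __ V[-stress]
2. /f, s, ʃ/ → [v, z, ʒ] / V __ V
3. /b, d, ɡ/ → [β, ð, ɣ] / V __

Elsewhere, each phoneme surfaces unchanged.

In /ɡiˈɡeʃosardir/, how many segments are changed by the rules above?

3

Segments that undergo a rule: /ɡ/ → [ɣ] (rule 3); /ʃ/ → [ʒ] (rule 2); /s/ → [z] (rule 2).
All other segments surface unchanged.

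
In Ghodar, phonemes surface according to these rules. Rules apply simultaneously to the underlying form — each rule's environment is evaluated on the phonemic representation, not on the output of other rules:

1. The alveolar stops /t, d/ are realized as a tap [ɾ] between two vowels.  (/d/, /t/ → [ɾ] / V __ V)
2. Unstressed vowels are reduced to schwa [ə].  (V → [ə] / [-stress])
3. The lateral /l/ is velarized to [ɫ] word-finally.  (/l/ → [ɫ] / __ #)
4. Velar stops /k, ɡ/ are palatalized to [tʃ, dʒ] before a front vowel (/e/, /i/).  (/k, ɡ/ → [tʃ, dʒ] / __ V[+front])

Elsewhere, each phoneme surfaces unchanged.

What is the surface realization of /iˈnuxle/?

/i/ meets the environment for rule 2 (in an unstressed syllable) → [ə].
/n/ (between /i/ and /u/) is unaffected → [n].
/u/ (between /n/ and /x/): rule 2 targets it, but not in an unstressed syllable → unchanged [u].
/x/ (between /u/ and /l/): no rule targets it → [x].
/l/ (between /x/ and /e/): rule 3 targets it, but not word-finally → unchanged [l].
/e/ meets the environment for rule 2 (in an unstressed syllable) → [ə].

[əˈnuxlə]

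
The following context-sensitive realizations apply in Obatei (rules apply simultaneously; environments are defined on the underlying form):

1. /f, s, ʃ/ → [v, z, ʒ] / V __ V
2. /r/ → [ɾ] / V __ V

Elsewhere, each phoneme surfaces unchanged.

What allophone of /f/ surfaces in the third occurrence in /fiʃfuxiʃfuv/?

[f]

/f/ (between /ʃ/ and /u/) fails the environment for rule 1, so it stays [f].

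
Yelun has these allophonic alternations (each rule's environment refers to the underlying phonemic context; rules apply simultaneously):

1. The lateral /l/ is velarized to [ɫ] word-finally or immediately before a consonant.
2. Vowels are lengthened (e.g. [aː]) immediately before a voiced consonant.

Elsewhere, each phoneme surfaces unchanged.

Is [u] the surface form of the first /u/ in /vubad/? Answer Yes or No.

/u/ (between /v/ and /b/) occurs before a voiced consonant → [uː] by rule 2.
The actual realization is [uː], not [u].

No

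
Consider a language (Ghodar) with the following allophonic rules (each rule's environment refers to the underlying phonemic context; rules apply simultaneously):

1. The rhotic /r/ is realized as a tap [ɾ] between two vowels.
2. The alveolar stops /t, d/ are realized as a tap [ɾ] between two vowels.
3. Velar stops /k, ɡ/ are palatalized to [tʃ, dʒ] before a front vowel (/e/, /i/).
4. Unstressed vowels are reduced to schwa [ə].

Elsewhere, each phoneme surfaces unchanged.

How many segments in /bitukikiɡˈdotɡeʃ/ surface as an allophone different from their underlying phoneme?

Segments that undergo a rule: /i/ → [ə] (rule 4); /t/ → [ɾ] (rule 2); /u/ → [ə] (rule 4); /k/ → [tʃ] (rule 3); /i/ → [ə] (rule 4); /k/ → [tʃ] (rule 3); /i/ → [ə] (rule 4); /ɡ/ → [dʒ] (rule 3); /e/ → [ə] (rule 4).
All other segments surface unchanged.

9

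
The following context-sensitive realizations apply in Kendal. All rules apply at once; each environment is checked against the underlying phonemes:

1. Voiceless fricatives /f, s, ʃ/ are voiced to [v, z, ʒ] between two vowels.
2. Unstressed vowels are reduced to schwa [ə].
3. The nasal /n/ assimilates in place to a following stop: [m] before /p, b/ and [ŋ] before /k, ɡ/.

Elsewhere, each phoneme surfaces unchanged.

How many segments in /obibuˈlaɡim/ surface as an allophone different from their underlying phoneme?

4

Segments that undergo a rule: /o/ → [ə] (rule 2); /i/ → [ə] (rule 2); /u/ → [ə] (rule 2); /i/ → [ə] (rule 2).
All other segments surface unchanged.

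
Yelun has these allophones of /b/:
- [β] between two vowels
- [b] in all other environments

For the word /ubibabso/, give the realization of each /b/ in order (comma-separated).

[β], [β], [b]

Occurrence 1 (position 2): between two vowels → [β].
Occurrence 2 (position 4): between two vowels → [β].
Occurrence 3 (position 6): no conditioning environment matches → elsewhere allophone [b].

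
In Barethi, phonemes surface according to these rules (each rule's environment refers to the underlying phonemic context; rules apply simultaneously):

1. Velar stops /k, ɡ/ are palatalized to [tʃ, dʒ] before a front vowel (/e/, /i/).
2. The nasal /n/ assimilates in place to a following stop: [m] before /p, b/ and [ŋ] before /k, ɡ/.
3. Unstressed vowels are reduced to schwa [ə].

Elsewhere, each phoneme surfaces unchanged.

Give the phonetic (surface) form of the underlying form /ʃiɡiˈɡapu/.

/ʃ/ (word-initial): no rule targets it → [ʃ].
/i/ (between /ʃ/ and /ɡ/) occurs in an unstressed syllable → [ə] by rule 3.
/ɡ/ — between /i/ and /i/, before a front vowel — surfaces as [dʒ] (rule 1).
Rule 3 applies to /i/ (between /ɡ/ and /ɡ/: in an unstressed syllable) → [ə].
/ɡ/ — between /i/ and /a/; rule 1 does not apply here → [ɡ].
/a/ (between /ɡ/ and /p/) is in the target of rule 3 but the environment (in an unstressed syllable) is not met → [a].
/p/ stays [p].
/u/ (word-final): in an unstressed syllable, so rule 3 applies → [ə].

[ʃədʒəˈɡapə]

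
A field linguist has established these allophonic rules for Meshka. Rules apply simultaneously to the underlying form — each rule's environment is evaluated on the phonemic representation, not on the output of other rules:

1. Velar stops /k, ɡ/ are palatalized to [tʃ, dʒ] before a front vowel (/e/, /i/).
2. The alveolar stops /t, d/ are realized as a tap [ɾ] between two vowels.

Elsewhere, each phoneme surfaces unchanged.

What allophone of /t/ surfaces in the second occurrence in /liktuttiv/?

[t]

/t/ (between /u/ and /t/) is in the target of rule 2 but the environment (between two vowels) is not met → [t].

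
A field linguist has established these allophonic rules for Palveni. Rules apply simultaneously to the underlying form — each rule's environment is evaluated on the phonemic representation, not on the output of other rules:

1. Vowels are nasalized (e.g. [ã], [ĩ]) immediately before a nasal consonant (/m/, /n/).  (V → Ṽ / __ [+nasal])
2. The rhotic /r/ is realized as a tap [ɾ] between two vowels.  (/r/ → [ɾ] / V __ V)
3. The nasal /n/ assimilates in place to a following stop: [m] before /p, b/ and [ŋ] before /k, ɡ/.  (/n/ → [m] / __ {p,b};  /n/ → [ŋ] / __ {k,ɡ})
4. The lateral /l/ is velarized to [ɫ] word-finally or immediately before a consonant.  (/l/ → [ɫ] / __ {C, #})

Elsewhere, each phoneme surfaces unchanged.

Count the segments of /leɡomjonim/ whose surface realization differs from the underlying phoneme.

3

Segments that undergo a rule: /o/ → [õ] (rule 1); /o/ → [õ] (rule 1); /i/ → [ĩ] (rule 1).
All other segments surface unchanged.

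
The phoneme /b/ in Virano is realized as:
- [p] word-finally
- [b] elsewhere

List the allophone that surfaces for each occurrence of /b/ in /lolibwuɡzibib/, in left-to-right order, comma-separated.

[b], [b], [p]

Occurrence 1 (position 5): no conditioning environment matches → elsewhere allophone [b].
Occurrence 2 (position 11): no conditioning environment matches → elsewhere allophone [b].
Occurrence 3 (position 13): word-finally → [p].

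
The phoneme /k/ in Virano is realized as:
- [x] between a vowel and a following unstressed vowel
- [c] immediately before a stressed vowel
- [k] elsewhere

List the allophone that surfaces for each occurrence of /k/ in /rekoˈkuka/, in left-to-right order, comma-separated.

[x], [c], [x]

Occurrence 1 (position 3): between a vowel and a following unstressed vowel → [x].
Occurrence 2 (position 5): immediately before a stressed vowel → [c].
Occurrence 3 (position 7): between a vowel and a following unstressed vowel → [x].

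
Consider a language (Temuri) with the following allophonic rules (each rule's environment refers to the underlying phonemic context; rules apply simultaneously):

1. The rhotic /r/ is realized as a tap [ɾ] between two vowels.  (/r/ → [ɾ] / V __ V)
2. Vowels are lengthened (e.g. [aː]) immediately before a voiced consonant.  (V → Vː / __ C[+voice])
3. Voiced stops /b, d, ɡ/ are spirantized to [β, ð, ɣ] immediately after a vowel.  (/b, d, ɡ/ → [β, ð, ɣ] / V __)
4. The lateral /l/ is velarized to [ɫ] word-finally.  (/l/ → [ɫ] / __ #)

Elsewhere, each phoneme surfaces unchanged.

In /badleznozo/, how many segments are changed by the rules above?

Segments that undergo a rule: /a/ → [aː] (rule 2); /d/ → [ð] (rule 3); /e/ → [eː] (rule 2); /o/ → [oː] (rule 2).
All other segments surface unchanged.

4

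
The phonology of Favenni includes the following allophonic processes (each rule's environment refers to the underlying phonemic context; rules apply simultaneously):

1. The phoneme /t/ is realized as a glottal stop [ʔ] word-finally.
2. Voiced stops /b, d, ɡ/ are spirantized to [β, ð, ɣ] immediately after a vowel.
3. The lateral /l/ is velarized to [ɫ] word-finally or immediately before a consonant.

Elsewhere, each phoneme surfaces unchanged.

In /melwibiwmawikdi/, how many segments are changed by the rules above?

Segments that undergo a rule: /l/ → [ɫ] (rule 3); /b/ → [β] (rule 2).
All other segments surface unchanged.

2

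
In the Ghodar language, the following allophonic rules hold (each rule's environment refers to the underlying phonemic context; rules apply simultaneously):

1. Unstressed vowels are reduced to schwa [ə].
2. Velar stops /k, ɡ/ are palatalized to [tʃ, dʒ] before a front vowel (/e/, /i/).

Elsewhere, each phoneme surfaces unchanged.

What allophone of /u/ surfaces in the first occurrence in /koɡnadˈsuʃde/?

[u]

/u/ (between /s/ and /ʃ/) fails the environment for rule 1, so it stays [u].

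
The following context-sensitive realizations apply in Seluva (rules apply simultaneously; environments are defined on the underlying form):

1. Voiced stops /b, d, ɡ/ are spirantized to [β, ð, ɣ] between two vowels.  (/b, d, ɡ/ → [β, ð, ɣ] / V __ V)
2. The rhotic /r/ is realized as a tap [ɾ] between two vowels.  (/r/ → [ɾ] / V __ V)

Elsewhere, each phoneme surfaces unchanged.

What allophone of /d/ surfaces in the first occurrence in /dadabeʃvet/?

/d/ (word-initial) is in the target of rule 1 but the environment (between two vowels) is not met → [d].

[d]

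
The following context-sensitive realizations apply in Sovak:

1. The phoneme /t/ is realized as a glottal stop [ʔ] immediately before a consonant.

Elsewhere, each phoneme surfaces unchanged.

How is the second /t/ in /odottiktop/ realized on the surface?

/t/ — between /t/ and /i/; rule 1 does not apply here → [t].

[t]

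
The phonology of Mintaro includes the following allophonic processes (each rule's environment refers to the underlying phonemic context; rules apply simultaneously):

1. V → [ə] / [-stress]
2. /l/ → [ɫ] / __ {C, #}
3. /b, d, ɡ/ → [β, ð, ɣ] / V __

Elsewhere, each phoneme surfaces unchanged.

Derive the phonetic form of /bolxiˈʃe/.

[bəɫxəˈʃe]

/b/ — word-initial; rule 3 does not apply here → [b].
/o/ (between /b/ and /l/) occurs in an unstressed syllable → [ə] by rule 1.
Rule 2 applies to /l/ (between /o/ and /x/: word-finally or immediately before a consonant) → [ɫ].
/x/ (between /l/ and /i/): no rule targets it → [x].
Rule 1 applies to /i/ (between /x/ and /ʃ/: in an unstressed syllable) → [ə].
/ʃ/ — not in any rule's target class → [ʃ].
/e/ (word-final): rule 1 targets it, but not in an unstressed syllable → unchanged [e].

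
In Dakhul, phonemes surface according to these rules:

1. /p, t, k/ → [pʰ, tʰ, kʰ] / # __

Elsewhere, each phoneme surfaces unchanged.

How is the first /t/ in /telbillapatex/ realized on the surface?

[tʰ]

/t/ (word-initial) occurs word-initially → [tʰ] by rule 1.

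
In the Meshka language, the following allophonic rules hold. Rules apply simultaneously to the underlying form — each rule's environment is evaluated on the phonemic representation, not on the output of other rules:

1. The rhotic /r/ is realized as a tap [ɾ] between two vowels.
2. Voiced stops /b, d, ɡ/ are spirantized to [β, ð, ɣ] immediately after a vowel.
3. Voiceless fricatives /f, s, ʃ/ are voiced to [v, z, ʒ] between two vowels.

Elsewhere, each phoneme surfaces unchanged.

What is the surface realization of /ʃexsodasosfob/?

/ʃ/ — word-initial; rule 3 does not apply here → [ʃ].
/s/ (between /x/ and /o/) is in the target of rule 3 but the environment (between two vowels) is not met → [s].
/d/ meets the environment for rule 2 (immediately after a vowel) → [ð].
/s/ (between /a/ and /o/) occurs between two vowels → [z] by rule 3.
/s/ (between /o/ and /f/): rule 3 targets it, but not between two vowels → unchanged [s].
/f/ — between /s/ and /o/; rule 3 does not apply here → [f].
/b/ meets the environment for rule 2 (immediately after a vowel) → [β].

[ʃexsoðazosfoβ]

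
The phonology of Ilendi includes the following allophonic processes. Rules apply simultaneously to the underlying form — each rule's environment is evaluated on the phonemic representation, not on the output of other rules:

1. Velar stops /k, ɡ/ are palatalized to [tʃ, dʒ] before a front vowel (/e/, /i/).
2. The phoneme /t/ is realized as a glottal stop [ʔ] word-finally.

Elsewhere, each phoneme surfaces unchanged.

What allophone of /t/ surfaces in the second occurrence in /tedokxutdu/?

/t/ (between /u/ and /d/) fails the environment for rule 2, so it stays [t].

[t]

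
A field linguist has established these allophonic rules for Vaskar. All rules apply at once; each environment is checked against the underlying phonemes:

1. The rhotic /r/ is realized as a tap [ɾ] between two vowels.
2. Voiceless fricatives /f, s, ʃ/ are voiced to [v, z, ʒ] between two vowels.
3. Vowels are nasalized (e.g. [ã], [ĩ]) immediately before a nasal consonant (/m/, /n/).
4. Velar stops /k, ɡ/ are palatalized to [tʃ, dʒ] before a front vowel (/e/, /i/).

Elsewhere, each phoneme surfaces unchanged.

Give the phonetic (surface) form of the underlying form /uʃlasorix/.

[uʃlazoɾix]

/u/ — word-initial; rule 3 does not apply here → [u].
/ʃ/ (between /u/ and /l/) is in the target of rule 2 but the environment (between two vowels) is not met → [ʃ].
/l/ stays [l].
/a/ — between /l/ and /s/; rule 3 does not apply here → [a].
/s/ (between /a/ and /o/) occurs between two vowels → [z] by rule 2.
/o/ (between /s/ and /r/) fails the environment for rule 3, so it stays [o].
/r/ (between /o/ and /i/): between two vowels, so rule 1 applies → [ɾ].
/i/ (between /r/ and /x/) is in the target of rule 3 but the environment (before a nasal consonant) is not met → [i].
/x/ (word-final): no rule targets it → [x].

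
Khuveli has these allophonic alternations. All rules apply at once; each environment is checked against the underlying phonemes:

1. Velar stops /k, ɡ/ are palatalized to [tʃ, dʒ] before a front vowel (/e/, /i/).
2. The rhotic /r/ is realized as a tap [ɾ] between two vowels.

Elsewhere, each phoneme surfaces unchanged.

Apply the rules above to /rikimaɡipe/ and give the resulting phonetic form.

/r/ (word-initial): rule 2 targets it, but not between two vowels → unchanged [r].
/i/ (between /r/ and /k/): no rule targets it → [i].
/k/ — between /i/ and /i/, before a front vowel — surfaces as [tʃ] (rule 1).
/i/ stays [i].
/m/ (between /i/ and /a/) is unaffected → [m].
/a/ (between /m/ and /ɡ/): no rule targets it → [a].
/ɡ/ (between /a/ and /i/): before a front vowel, so rule 1 applies → [dʒ].
/i/ (between /ɡ/ and /p/): no rule targets it → [i].
/p/ (between /i/ and /e/): no rule targets it → [p].
/e/ (word-final) is unaffected → [e].

[ritʃimadʒipe]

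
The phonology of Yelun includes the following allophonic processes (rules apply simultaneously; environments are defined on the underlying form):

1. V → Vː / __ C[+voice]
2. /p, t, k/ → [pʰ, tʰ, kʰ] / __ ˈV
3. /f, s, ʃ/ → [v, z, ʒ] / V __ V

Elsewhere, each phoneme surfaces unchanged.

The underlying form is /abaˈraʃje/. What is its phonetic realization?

/a/ meets the environment for rule 1 (before a voiced consonant) → [aː].
/b/ (between /a/ and /a/): no rule targets it → [b].
/a/ (between /b/ and /r/): before a voiced consonant, so rule 1 applies → [aː].
/r/ stays [r].
/a/ (between /r/ and /ʃ/) fails the environment for rule 1, so it stays [a].
/ʃ/ (between /a/ and /j/) fails the environment for rule 3, so it stays [ʃ].
/j/ (between /ʃ/ and /e/): no rule targets it → [j].
/e/ (word-final) is in the target of rule 1 but the environment (before a voiced consonant) is not met → [e].

[aːbaːˈraʃje]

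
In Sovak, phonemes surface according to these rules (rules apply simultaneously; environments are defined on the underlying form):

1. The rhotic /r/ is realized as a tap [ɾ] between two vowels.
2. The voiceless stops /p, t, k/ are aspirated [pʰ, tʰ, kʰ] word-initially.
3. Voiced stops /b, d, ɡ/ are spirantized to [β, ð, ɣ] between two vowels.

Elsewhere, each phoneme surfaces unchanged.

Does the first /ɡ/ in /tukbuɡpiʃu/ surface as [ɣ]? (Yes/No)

No

/ɡ/ — between /u/ and /p/; rule 3 does not apply here → [ɡ].
The actual realization is [ɡ], not [ɣ].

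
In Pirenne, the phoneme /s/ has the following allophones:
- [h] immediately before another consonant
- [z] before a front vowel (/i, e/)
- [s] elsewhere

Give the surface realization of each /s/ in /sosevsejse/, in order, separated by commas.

Occurrence 1 (position 1): no conditioning environment matches → elsewhere allophone [s].
Occurrence 2 (position 3): before a front vowel (/i, e/) → [z].
Occurrence 3 (position 6): before a front vowel (/i, e/) → [z].
Occurrence 4 (position 9): before a front vowel (/i, e/) → [z].

[s], [z], [z], [z]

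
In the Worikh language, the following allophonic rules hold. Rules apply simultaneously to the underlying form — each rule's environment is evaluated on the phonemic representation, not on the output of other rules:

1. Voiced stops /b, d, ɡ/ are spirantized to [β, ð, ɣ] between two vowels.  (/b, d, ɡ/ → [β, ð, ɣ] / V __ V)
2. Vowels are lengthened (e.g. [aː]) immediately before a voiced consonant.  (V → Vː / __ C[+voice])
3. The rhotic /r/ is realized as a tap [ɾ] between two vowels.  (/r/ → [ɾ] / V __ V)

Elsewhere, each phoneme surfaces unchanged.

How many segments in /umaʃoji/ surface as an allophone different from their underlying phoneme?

2

Segments that undergo a rule: /u/ → [uː] (rule 2); /o/ → [oː] (rule 2).
All other segments surface unchanged.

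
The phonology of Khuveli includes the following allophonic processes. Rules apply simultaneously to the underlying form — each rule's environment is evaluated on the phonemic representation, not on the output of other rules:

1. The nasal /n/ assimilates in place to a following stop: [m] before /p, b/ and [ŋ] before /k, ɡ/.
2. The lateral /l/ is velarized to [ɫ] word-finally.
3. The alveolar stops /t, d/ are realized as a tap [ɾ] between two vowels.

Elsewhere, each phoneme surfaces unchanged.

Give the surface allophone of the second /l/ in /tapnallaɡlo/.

/l/ (between /l/ and /a/): rule 2 targets it, but not word-finally → unchanged [l].

[l]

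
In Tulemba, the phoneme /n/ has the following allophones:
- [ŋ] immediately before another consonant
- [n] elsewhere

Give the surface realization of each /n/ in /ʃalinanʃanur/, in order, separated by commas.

[n], [ŋ], [n]

Occurrence 1 (position 5): no conditioning environment matches → elsewhere allophone [n].
Occurrence 2 (position 7): immediately before another consonant → [ŋ].
Occurrence 3 (position 10): no conditioning environment matches → elsewhere allophone [n].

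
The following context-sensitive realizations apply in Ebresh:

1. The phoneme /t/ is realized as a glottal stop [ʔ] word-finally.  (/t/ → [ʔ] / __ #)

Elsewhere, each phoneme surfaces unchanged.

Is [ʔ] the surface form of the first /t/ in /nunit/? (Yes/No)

/t/ (word-final): word-finally, so rule 1 applies → [ʔ].
The actual realization is [ʔ], which matches [ʔ].

Yes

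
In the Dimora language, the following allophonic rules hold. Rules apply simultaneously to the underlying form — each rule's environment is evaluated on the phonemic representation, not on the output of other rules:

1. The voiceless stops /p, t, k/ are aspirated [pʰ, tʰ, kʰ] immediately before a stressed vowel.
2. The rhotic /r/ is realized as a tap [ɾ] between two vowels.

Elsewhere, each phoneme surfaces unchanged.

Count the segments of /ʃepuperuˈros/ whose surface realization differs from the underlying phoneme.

2

Segments that undergo a rule: /r/ → [ɾ] (rule 2); /r/ → [ɾ] (rule 2).
All other segments surface unchanged.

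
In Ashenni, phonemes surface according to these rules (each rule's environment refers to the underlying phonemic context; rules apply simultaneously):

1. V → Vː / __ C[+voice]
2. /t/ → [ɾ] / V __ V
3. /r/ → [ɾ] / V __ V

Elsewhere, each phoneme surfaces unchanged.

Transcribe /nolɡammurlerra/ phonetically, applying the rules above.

[noːlɡaːmmuːrleːrra]

/n/ (word-initial) is unaffected → [n].
Rule 1 applies to /o/ (between /n/ and /l/: before a voiced consonant) → [oː].
/l/ (between /o/ and /ɡ/): no rule targets it → [l].
/ɡ/ (between /l/ and /a/) is unaffected → [ɡ].
/a/ — between /ɡ/ and /m/, before a voiced consonant — surfaces as [aː] (rule 1).
/m/ (between /a/ and /m/): no rule targets it → [m].
/m/ (between /m/ and /u/): no rule targets it → [m].
/u/ (between /m/ and /r/): before a voiced consonant, so rule 1 applies → [uː].
/r/ (between /u/ and /l/) is in the target of rule 3 but the environment (between two vowels) is not met → [r].
/l/ — not in any rule's target class → [l].
/e/ (between /l/ and /r/) occurs before a voiced consonant → [eː] by rule 1.
/r/ (between /e/ and /r/) is in the target of rule 3 but the environment (between two vowels) is not met → [r].
/r/ (between /r/ and /a/): rule 3 targets it, but not between two vowels → unchanged [r].
/a/ (word-final) is in the target of rule 1 but the environment (before a voiced consonant) is not met → [a].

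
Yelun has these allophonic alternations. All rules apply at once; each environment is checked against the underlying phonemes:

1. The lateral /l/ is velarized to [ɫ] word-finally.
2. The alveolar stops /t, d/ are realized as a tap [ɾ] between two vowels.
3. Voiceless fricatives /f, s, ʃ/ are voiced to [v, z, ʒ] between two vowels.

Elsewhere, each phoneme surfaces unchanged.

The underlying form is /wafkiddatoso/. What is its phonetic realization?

[wafkiddaɾozo]

/w/ (word-initial) is unaffected → [w].
/a/ (between /w/ and /f/): no rule targets it → [a].
/f/ — between /a/ and /k/; rule 3 does not apply here → [f].
/k/ — not in any rule's target class → [k].
/i/ — not in any rule's target class → [i].
/d/ (between /i/ and /d/): rule 2 targets it, but not between two vowels → unchanged [d].
/d/ (between /d/ and /a/) fails the environment for rule 2, so it stays [d].
/a/ (between /d/ and /t/): no rule targets it → [a].
/t/ (between /a/ and /o/) occurs between two vowels → [ɾ] by rule 2.
/o/ (between /t/ and /s/) is unaffected → [o].
/s/ meets the environment for rule 3 (between two vowels) → [z].
/o/ stays [o].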